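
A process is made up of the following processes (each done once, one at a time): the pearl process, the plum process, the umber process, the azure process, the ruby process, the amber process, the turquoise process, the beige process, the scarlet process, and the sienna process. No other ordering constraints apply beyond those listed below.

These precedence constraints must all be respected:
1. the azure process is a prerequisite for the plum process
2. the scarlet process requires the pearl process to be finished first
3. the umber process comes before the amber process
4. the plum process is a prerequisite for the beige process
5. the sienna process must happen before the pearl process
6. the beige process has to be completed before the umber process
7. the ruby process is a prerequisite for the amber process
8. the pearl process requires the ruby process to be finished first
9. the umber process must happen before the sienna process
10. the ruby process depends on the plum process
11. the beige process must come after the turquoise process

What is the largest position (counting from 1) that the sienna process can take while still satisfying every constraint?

Following every chain forward from the sienna process, the processes that must come later are the pearl process, the scarlet process — 2 of them.
With 2 mandatory successors out of 10 processes total, the latest slot for the sienna process is 10−2 = 8, and it's reachable by doing all non-successors before the sienna process.

8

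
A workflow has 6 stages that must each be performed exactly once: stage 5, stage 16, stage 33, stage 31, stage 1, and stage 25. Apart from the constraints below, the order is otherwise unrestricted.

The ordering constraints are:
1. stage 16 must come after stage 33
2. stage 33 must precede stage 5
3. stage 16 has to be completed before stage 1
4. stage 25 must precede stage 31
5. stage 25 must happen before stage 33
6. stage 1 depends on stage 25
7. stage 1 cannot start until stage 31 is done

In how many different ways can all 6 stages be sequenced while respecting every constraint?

11

Stage 25 is the only stage with nothing required before it, so every ordering starts there.
Systematically extending each partial ordering one stage at a time and counting, there are 11 complete orderings.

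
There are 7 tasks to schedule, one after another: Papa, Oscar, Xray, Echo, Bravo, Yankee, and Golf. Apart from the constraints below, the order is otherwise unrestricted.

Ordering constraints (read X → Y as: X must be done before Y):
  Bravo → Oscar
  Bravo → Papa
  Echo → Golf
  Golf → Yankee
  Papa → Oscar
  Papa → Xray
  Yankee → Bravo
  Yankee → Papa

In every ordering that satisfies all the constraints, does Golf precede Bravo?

Yes

There is a constraint chain Golf → Yankee → Bravo.
So Golf must precede Bravo in any valid ordering.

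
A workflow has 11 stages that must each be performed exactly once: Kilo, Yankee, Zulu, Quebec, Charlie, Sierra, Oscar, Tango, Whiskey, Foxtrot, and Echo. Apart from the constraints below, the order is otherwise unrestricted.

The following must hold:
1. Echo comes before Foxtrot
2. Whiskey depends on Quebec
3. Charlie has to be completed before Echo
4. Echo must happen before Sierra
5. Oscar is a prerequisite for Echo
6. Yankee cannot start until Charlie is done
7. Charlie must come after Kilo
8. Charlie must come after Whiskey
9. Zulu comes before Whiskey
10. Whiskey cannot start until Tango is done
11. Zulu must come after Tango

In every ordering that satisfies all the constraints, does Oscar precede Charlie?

Nothing in the constraints links Oscar and Charlie; they are unordered relative to each other.
So Oscar can come before Charlie or after — it is not forced.

No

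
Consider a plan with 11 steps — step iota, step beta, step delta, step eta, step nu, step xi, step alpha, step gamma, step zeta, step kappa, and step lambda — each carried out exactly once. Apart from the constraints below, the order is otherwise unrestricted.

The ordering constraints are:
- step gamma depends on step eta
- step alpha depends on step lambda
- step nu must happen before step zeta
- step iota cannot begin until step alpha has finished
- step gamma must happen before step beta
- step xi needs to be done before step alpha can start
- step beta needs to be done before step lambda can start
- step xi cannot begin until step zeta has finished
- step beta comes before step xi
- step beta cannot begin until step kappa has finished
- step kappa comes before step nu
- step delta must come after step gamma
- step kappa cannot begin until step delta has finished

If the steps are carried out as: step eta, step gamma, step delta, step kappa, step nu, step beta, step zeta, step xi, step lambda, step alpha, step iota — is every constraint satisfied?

Checking each listed constraint against this order: for instance, step gamma is in position 2 and step beta in position 6, so that constraint holds — and the remaining constraints check out the same way.

Yes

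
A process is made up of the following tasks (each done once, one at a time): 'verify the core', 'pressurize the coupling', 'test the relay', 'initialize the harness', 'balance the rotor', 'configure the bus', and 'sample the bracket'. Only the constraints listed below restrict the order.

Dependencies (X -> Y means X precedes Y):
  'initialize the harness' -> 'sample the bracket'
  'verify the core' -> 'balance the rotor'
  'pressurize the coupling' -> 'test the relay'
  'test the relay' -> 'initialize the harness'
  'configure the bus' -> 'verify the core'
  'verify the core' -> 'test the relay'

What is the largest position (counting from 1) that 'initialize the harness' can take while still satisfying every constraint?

6

The only task forced after 'initialize the harness' (directly or by a chain) is 'sample the bracket'.
So at least 1 task follows 'initialize the harness', putting 'initialize the harness' no later than position 6. That position is achievable by scheduling everything else first.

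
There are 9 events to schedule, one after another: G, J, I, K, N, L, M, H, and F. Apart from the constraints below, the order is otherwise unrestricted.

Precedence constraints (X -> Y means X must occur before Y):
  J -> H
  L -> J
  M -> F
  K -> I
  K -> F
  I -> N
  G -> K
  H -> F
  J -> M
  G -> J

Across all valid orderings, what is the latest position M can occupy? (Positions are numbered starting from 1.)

8

Following the constraints forward from M, its only required successor is F.
With 1 mandatory successor out of 9 events total, the latest slot for M is 9−1 = 8, and it's reachable by doing all non-successors before M.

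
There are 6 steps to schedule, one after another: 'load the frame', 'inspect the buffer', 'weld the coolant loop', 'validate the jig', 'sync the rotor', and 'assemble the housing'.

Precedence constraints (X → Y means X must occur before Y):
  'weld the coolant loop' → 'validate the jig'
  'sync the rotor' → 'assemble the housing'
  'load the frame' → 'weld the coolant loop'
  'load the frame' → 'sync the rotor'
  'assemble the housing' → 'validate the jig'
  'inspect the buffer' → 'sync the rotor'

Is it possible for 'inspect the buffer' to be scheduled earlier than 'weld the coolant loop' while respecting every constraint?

Nothing in the constraints forces 'weld the coolant loop' before 'inspect the buffer' — there is no chain from 'weld the coolant loop' to 'inspect the buffer'.
That means at least one valid schedule has 'inspect the buffer' before 'weld the coolant loop'.

Yes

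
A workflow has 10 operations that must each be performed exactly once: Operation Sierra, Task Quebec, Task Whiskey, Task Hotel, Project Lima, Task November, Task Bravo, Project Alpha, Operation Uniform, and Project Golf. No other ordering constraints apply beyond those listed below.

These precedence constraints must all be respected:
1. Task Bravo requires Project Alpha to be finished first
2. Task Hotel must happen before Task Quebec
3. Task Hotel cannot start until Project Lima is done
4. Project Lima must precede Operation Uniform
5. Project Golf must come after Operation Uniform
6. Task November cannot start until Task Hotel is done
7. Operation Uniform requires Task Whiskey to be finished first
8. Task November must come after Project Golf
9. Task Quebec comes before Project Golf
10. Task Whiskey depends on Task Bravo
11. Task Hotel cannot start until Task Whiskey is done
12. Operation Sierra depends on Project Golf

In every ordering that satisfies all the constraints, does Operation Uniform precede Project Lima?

No

In fact the dependencies run the other way: Project Lima → Operation Uniform.
So Operation Uniform does not have to come before Project Lima — it cannot.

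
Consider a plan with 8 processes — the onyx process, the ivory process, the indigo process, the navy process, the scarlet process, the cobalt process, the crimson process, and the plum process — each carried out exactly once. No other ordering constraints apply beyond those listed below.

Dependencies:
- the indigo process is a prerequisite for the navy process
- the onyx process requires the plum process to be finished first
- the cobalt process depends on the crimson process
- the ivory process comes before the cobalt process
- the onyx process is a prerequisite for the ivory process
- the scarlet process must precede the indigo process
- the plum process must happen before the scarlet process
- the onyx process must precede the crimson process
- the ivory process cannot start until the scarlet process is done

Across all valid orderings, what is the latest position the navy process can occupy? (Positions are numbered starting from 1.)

8

Nothing depends on the navy process, so it can be the final process, position 8.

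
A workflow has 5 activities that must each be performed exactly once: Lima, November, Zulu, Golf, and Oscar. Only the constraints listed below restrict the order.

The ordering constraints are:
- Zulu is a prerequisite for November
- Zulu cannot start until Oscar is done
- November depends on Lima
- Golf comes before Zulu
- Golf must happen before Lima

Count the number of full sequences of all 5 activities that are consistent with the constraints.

5

The activities with no prerequisites are Golf, Oscar; any of them can be placed first.
Enumerating by repeatedly choosing an available activity (one whose prerequisites are all placed) gives 5 distinct complete orderings.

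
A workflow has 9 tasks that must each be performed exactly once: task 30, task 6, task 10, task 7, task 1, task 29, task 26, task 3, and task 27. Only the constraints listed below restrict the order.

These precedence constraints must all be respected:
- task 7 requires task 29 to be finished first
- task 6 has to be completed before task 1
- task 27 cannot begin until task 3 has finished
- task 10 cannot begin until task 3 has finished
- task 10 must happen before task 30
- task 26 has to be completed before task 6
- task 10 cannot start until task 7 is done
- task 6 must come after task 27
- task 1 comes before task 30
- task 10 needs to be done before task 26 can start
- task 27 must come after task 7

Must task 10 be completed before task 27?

No

Task 10 and task 27 are not related by any chain of constraints.
There exist valid orderings with task 27 before task 10, so task 10 is not required to come first.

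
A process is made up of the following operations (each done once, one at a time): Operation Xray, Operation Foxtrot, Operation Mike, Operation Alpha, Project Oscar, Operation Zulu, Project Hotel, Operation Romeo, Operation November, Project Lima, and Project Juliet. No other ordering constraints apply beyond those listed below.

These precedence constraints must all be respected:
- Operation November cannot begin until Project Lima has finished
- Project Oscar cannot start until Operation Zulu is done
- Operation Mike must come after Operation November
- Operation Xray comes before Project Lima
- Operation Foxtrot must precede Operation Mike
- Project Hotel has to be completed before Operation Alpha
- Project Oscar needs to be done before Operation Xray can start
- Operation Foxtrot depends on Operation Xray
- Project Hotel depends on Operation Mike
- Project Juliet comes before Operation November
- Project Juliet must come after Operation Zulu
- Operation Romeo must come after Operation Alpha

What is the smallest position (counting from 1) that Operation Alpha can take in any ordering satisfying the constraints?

Working backwards through the constraints from Operation Alpha, its full set of required predecessors is Operation Xray, Operation Foxtrot, Operation Mike, Project Oscar, Operation Zulu, Project Hotel, Operation November, Project Lima, Project Juliet — 9 of them.
So at minimum 9 operations come before Operation Alpha, putting Operation Alpha no earlier than position 10. That position is achievable by scheduling exactly those predecessors first.

10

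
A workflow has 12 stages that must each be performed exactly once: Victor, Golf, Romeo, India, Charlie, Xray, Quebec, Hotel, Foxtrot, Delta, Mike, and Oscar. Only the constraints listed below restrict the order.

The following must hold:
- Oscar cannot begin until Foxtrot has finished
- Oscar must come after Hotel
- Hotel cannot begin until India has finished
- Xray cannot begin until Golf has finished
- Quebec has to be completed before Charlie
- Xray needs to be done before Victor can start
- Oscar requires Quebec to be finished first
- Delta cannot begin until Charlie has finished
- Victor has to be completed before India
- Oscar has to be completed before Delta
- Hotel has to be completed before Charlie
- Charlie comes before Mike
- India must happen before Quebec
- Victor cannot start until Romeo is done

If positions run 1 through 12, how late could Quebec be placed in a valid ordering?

The stages that are forced after Quebec, directly or by a chain of constraints, are Charlie, Delta, Mike, Oscar. That's 4 stages.
With 4 mandatory successors out of 12 stages total, the latest slot for Quebec is 12−4 = 8, and it's reachable by doing all non-successors before Quebec.

8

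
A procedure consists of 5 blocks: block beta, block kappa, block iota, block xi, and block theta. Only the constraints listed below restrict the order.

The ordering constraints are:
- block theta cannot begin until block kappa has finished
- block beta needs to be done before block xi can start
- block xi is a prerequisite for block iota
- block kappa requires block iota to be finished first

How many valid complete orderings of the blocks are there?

1

Only block beta has no prerequisites, so it must go first.
Continuing from there, at each step only one block has all its prerequisites placed, so the ordering is fully determined — there is exactly 1.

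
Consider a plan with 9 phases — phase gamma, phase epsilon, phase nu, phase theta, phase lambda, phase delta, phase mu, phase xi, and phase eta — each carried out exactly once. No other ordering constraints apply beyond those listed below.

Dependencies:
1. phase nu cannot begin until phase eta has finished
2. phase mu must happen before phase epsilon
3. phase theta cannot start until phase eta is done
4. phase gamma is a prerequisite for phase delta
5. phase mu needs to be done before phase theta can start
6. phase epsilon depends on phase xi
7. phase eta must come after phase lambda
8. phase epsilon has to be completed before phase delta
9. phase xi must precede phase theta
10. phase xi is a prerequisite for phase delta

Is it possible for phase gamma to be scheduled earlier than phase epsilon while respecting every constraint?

Yes

Nothing in the constraints forces phase epsilon before phase gamma — there is no chain from phase epsilon to phase gamma.
So a valid ordering placing phase gamma earlier than phase epsilon exists.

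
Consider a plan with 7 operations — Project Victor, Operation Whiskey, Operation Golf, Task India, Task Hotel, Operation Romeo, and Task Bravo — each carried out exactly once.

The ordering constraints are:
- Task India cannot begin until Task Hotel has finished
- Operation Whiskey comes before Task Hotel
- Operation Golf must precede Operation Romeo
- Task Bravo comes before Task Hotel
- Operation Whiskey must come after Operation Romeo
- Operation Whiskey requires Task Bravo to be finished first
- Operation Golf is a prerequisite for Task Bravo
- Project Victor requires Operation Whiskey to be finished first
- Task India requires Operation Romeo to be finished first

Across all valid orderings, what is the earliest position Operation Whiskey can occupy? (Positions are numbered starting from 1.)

The operations that are forced before Operation Whiskey, directly or transitively, are Operation Golf, Operation Romeo, Task Bravo. That's 3 operations.
So at minimum 3 operations come before Operation Whiskey, putting Operation Whiskey no earlier than position 4. That position is achievable by scheduling exactly those predecessors first.

4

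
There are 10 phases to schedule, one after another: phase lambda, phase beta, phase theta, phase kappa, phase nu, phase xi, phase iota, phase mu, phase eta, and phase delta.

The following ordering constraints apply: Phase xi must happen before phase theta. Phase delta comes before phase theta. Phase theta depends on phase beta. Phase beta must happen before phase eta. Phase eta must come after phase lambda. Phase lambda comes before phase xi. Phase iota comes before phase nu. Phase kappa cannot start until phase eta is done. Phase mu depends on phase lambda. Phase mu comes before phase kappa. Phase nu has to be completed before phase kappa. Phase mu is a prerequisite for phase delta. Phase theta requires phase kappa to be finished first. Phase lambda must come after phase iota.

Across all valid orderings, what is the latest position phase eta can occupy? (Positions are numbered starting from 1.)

Following every chain forward from phase eta, the phases that must come later are phase theta, phase kappa — 2 of them.
So at least 2 phases follow phase eta, putting phase eta no later than position 8. That position is achievable by scheduling everything else first.

8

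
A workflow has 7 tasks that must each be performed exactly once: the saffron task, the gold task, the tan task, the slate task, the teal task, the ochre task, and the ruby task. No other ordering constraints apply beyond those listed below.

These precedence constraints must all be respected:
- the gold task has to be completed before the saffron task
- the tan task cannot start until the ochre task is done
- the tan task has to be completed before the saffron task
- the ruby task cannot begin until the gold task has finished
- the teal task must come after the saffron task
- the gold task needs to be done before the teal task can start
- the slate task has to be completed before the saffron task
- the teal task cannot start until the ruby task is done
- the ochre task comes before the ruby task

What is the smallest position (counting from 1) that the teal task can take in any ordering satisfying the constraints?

The tasks that are forced before the teal task, directly or transitively, are the saffron task, the gold task, the tan task, the slate task, the ochre task, the ruby task. That's 6 tasks.
With 6 mandatory predecessors, the earliest the teal task can sit is position 6+1 = 7, and placing just those 6 first achieves it.

7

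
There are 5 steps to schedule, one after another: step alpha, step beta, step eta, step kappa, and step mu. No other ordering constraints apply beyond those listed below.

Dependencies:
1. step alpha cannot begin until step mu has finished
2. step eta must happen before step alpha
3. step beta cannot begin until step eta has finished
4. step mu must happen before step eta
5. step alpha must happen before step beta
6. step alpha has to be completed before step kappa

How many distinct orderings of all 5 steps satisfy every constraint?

2

Step mu is the only step with nothing required before it, so every ordering starts there.
Counting all ways to extend the partial order to a total order gives 2.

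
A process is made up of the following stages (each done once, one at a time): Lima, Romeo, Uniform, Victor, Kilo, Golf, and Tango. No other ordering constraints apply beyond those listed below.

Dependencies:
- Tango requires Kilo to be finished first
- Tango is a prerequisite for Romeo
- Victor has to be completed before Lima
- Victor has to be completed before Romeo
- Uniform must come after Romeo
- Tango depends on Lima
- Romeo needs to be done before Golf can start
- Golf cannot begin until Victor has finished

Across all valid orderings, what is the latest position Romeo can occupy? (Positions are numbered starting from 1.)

Every stage that must follow Romeo has to come after it. Tracing all chains starting from Romeo, those stages are: Uniform, Golf — 2 in total.
So at least 2 stages follow Romeo, putting Romeo no later than position 5. That position is achievable by scheduling everything else first.

5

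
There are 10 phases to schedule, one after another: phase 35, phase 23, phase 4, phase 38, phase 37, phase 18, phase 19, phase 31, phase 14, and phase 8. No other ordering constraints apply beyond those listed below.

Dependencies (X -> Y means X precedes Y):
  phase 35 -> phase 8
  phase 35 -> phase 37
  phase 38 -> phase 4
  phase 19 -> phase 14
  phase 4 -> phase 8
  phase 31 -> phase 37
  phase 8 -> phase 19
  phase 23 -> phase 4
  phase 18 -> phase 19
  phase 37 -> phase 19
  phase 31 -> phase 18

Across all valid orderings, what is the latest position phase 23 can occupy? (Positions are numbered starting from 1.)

6

Following every chain forward from phase 23, the phases that must come later are phase 4, phase 19, phase 14, phase 8 — 4 of them.
So at least 4 phases follow phase 23, putting phase 23 no later than position 6. That position is achievable by scheduling everything else first.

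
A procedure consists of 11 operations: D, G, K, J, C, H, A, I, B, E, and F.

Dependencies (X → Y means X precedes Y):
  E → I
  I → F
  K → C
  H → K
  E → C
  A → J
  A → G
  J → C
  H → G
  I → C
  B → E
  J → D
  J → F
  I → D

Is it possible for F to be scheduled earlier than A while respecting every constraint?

No

The constraints give a chain A → J → F, which forces A before F.
Hence F can never be scheduled before A.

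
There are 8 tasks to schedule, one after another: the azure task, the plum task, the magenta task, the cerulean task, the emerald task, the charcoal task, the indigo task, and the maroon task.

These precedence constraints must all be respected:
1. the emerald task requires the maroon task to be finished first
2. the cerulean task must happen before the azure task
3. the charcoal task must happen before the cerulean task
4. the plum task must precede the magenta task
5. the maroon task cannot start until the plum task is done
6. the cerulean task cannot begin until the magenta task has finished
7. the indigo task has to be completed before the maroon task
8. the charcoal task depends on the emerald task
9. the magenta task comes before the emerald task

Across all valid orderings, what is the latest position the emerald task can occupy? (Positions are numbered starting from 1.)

5

Every task that must follow the emerald task has to come after it. Tracing all chains starting from the emerald task, those tasks are: the azure task, the cerulean task, the charcoal task — 3 in total.
With 3 mandatory successors out of 8 tasks total, the latest slot for the emerald task is 8−3 = 5, and it's reachable by doing all non-successors before the emerald task.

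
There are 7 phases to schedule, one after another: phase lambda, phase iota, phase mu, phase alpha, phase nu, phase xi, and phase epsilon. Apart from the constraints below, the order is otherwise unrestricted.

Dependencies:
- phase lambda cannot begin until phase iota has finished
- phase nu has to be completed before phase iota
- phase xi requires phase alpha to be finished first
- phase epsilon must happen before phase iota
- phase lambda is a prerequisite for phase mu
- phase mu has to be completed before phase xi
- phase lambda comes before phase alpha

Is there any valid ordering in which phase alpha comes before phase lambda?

No

Following phase lambda → phase alpha, phase lambda must precede phase alpha in every valid ordering.
So no valid ordering can have phase alpha before phase lambda.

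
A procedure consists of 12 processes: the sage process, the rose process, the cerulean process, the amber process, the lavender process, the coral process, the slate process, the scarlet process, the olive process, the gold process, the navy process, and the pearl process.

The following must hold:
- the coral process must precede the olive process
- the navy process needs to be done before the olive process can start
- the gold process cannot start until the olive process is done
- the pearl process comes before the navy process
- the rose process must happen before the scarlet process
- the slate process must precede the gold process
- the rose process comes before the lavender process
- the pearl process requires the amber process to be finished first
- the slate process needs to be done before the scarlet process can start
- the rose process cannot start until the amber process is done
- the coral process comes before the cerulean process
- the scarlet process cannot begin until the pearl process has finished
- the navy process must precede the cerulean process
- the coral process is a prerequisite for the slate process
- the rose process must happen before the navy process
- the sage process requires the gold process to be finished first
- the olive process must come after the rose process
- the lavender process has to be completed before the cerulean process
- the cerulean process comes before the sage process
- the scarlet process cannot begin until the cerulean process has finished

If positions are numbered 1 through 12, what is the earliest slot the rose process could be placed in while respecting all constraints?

2

The only process forced before the rose process (directly or transitively) is the amber process.
With 1 mandatory predecessor, the earliest the rose process can sit is position 1+1 = 2, and placing just that one first achieves it.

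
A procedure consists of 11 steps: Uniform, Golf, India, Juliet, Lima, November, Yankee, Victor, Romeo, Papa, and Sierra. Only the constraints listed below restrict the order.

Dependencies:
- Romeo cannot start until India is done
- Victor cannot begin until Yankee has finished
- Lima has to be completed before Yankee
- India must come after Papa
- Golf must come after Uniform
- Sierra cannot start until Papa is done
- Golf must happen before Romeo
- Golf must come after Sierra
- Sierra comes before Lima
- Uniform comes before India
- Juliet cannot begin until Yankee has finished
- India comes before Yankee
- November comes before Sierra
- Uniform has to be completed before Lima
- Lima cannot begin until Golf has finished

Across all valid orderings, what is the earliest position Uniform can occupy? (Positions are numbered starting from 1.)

Uniform has no prerequisites at all, so it can go in position 1.

1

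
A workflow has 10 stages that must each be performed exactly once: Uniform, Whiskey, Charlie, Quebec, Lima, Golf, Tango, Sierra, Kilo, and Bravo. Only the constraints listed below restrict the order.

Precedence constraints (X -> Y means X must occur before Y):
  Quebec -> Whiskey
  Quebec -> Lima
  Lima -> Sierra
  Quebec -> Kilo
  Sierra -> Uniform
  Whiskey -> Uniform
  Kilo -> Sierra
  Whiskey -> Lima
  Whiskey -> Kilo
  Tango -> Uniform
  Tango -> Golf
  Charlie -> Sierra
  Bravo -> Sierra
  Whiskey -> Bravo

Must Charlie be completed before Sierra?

Yes

There is a constraint chain Charlie → Sierra.
That forces Charlie before Sierra in every valid schedule.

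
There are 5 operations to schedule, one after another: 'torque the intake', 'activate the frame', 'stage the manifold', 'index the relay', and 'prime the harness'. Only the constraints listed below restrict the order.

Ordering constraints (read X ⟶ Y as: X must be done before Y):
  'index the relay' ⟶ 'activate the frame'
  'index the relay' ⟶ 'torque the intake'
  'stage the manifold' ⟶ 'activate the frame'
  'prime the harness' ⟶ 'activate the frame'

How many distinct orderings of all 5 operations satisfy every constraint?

18

3 operations have no prerequisites ('stage the manifold', 'index the relay', 'prime the harness'), so any of them could come first.
Counting all ways to extend the partial order to a total order gives 18.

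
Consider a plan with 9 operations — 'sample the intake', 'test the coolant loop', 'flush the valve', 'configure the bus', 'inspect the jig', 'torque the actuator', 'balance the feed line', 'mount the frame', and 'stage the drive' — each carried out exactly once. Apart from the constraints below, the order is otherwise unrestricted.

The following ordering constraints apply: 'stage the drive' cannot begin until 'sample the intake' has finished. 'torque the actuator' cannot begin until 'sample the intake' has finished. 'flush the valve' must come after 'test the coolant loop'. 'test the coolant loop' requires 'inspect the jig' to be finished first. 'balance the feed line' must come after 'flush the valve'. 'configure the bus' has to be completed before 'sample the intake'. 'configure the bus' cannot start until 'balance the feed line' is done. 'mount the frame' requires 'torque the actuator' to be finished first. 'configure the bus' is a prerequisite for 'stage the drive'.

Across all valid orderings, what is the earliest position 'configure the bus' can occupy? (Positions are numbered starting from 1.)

5

The operations that are forced before 'configure the bus', directly or transitively, are 'test the coolant loop', 'flush the valve', 'inspect the jig', 'balance the feed line'. That's 4 operations.
So at minimum 4 operations come before 'configure the bus', putting 'configure the bus' no earlier than position 5. That position is achievable by scheduling exactly those predecessors first.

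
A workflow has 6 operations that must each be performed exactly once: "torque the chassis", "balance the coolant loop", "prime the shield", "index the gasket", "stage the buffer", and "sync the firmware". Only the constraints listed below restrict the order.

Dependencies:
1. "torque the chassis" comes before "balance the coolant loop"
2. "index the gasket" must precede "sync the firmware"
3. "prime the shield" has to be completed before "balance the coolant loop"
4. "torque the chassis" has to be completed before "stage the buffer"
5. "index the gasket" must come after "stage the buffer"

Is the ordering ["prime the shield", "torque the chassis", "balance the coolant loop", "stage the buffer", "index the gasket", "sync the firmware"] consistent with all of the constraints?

Every stated constraint is respected: "prime the shield" sits at position 1, ahead of "balance the coolant loop" at position 3, and each of the other listed pairs likewise has the predecessor earlier in the sequence.

Yes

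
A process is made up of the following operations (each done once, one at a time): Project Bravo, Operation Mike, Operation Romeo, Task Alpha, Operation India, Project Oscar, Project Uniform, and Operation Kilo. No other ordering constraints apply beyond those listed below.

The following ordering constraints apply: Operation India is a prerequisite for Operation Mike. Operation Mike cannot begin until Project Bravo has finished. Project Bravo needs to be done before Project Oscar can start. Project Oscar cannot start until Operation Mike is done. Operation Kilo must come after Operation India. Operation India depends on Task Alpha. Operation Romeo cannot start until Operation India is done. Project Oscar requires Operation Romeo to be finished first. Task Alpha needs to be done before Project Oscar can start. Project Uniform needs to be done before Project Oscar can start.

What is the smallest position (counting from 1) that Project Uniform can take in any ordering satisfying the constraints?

Nothing is required before Project Uniform; it can be the very first operation.

1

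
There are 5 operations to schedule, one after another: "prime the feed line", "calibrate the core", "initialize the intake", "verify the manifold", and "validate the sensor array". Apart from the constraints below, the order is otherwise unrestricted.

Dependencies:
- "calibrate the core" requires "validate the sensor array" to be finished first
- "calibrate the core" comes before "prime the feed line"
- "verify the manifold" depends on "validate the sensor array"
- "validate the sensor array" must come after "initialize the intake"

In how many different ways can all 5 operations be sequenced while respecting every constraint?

Only "initialize the intake" has no prerequisites, so it must go first.
Enumerating by repeatedly choosing an available operation (one whose prerequisites are all placed) gives 3 distinct complete orderings.

3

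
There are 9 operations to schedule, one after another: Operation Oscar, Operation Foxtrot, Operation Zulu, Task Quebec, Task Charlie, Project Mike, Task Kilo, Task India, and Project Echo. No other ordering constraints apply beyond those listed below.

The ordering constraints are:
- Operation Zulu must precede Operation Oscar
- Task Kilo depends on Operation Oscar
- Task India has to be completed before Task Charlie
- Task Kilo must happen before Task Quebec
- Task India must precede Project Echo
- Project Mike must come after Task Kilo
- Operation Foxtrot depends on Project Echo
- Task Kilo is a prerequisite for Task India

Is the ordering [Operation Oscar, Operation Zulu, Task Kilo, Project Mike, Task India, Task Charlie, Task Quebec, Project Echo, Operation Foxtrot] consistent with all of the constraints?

Here Operation Zulu comes after Operation Oscar.
Since Operation Zulu is required before Operation Oscar, the ordering is invalid.

No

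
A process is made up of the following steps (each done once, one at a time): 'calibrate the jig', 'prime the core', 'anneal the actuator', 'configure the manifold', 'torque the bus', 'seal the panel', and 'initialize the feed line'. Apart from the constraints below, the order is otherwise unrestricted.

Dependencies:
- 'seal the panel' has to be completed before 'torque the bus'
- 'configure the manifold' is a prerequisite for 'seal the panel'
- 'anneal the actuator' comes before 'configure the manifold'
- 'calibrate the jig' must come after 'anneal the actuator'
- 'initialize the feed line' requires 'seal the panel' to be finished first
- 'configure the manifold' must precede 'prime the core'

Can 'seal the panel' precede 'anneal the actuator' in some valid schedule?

There is a dependency chain 'anneal the actuator' → 'configure the manifold' → 'seal the panel', so 'seal the panel' always comes after 'anneal the actuator'.
Hence 'seal the panel' can never be scheduled before 'anneal the actuator'.

No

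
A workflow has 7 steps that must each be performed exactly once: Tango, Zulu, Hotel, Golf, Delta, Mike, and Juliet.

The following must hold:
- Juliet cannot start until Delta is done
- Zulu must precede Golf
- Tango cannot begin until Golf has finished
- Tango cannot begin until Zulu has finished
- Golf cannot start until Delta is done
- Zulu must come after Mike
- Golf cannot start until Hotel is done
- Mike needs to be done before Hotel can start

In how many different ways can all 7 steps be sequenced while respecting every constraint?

The steps with no prerequisites are Delta, Mike; any of them can be placed first.
Enumerating by repeatedly choosing an available step (one whose prerequisites are all placed) gives 36 distinct complete orderings.

36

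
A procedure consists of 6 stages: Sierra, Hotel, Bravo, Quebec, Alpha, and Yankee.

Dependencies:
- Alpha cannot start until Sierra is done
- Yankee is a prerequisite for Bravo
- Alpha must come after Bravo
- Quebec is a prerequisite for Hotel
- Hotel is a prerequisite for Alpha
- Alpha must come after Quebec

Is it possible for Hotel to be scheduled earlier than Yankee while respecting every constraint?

Nothing in the constraints forces Yankee before Hotel — there is no chain from Yankee to Hotel.
That means at least one valid schedule has Hotel before Yankee.

Yes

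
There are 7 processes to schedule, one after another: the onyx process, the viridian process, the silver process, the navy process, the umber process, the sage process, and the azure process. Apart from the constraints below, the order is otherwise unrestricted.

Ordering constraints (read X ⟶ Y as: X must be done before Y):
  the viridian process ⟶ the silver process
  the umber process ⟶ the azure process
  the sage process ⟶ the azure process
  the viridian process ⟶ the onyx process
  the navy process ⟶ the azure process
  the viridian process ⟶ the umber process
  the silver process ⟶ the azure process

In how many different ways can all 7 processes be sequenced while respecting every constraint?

220

The processes with no prerequisites are the viridian process, the navy process, the sage process; any of them can be placed first.
Counting all ways to extend the partial order to a total order gives 220.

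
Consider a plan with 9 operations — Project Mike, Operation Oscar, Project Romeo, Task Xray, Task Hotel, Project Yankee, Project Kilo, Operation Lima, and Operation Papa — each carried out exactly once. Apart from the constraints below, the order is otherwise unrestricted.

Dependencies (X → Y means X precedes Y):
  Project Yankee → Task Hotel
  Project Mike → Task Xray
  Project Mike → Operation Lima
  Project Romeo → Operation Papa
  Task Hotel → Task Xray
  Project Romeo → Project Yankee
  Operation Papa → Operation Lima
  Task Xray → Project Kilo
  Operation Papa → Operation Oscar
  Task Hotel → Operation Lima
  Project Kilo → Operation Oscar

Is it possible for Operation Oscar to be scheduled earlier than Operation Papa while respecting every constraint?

There is a dependency chain Operation Papa → Operation Oscar, so Operation Oscar always comes after Operation Papa.
Hence Operation Oscar can never be scheduled before Operation Papa.

No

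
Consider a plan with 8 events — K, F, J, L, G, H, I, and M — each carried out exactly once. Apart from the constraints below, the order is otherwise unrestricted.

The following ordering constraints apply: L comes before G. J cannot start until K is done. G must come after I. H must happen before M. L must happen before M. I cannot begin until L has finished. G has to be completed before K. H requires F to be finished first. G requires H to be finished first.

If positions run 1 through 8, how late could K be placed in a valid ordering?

7

The only event forced after K (directly or by a chain) is J.
With 1 mandatory successor out of 8 events total, the latest slot for K is 8−1 = 7, and it's reachable by doing all non-successors before K.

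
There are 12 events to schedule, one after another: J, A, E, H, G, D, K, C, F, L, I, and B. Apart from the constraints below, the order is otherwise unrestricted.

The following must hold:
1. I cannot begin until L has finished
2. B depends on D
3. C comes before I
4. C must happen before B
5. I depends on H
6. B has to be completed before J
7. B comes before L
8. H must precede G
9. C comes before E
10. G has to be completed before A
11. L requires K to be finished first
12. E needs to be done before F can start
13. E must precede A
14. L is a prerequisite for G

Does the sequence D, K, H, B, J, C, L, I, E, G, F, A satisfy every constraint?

No

The sequence places B ahead of C.
But one of the constraints requires C before B, so this ordering violates it.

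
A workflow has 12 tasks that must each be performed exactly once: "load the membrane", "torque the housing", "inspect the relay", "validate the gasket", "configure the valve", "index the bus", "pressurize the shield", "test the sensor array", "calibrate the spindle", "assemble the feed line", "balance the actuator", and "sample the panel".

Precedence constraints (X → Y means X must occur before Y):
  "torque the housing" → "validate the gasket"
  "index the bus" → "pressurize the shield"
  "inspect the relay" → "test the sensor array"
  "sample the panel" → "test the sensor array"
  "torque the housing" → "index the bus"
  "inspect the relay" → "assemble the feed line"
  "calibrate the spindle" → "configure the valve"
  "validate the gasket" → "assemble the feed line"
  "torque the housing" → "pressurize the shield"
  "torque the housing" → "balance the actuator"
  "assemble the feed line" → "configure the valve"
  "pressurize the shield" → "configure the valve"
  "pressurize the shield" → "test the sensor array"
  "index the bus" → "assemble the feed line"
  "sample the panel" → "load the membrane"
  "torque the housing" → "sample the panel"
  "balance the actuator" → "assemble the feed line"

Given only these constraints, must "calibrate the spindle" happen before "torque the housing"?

Nothing in the constraints links "calibrate the spindle" and "torque the housing"; they are unordered relative to each other.
There exist valid orderings with "torque the housing" before "calibrate the spindle", so "calibrate the spindle" is not required to come first.

No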